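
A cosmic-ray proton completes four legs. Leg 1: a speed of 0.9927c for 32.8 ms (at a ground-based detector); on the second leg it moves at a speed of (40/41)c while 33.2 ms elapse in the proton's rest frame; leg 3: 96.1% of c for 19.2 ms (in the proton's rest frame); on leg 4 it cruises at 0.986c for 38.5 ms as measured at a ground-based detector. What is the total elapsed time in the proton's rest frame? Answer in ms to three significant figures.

Leg 1: γ = 1/√(1 − 0.9927²) = 1/√0.01455 = 8.291; τ_1 = 32.8/8.291 = 3.956 ms.
Leg 2: 33.2 ms is already measured in the proton's rest frame.
Leg 3: 19.2 ms is already measured in the proton's rest frame.
Leg 4: γ = 1/√(1 − 0.986²) = 1/√0.02780 = 5.997; τ_4 = 38.5/5.997 = 6.420 ms.
Total: 3.956 + 33.20 + 19.20 + 6.420 ms.

τ = 62.8 ms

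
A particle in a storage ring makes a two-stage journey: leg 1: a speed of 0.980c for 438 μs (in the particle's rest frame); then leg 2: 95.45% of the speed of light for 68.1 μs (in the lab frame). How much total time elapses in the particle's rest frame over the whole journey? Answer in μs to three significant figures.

Leg 1: 438 μs is already measured in the particle's rest frame.
Leg 2: β = 0.9545; γ = 1/√(1 − 0.9545²) = 1/√0.08893 = 3.353; τ_2 = 68.1/3.353 = 20.31 μs.
Total: 438.0 + 20.31 μs.

τ = 458 μs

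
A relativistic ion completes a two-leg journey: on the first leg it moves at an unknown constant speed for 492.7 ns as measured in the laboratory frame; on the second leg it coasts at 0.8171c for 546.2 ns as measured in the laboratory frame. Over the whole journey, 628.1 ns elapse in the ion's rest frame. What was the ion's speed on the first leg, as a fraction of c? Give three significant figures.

β = 0.772

Leg 1: speed unknown; τ_1 = 492.7/γ_1.
Leg 2: γ = 1/√(1 − 0.8171²) = 1/√0.3323 = 1.735; τ_2 = 546.2/1.735 = 314.9 ns.
Total proper time: τ_1 + 314.9 = 628.1, so τ_1 = 628.1 − 314.9 = 313.2 ns.
γ_1 = 492.7/313.2 = 1.573; β = √(1 − 1/γ²) = √0.5959.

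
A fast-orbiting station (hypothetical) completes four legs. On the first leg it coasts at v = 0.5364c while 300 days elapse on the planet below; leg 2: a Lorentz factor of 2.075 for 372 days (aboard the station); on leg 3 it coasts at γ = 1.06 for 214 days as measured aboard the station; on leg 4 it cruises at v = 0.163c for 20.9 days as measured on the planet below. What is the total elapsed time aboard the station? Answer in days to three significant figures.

Leg 1: γ = 1/√(1 − 0.5364²) = 1/√0.7123 = 1.185; τ_1 = 300/1.185 = 253.2 days.
Leg 2: 372 days is already measured aboard the station.
Leg 3: 214 days is already measured aboard the station.
Leg 4: γ = 1/√(1 − 0.163²) = 1/√0.9734 = 1.014; τ_4 = 20.9/1.014 = 20.62 days.
Total: 253.2 + 372.0 + 214.0 + 20.62 days.

τ = 860 days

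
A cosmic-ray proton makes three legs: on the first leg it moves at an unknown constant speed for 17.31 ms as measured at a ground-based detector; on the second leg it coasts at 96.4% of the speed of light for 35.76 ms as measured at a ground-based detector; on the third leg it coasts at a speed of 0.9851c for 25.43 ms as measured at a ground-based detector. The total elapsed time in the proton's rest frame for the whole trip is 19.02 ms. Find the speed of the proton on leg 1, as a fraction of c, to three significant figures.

β = 0.955

Leg 1: speed unknown; τ_1 = 17.31/γ_1.
Leg 2: β = 0.964; γ = 1/√(1 − 0.964²) = 1/√0.07070 = 3.761; τ_2 = 35.76/3.761 = 9.509 ms.
Leg 3: γ = 1/√(1 − 0.9851²) = 1/√0.02958 = 5.815; τ_3 = 25.43/5.815 = 4.374 ms.
Total proper time: τ_1 + 9.509 + 4.374 = 19.02, so τ_1 = 19.02 − 13.88 = 5.138 ms.
γ_1 = 17.31/5.138 = 3.369; β = √(1 − 1/γ²) = √0.9119.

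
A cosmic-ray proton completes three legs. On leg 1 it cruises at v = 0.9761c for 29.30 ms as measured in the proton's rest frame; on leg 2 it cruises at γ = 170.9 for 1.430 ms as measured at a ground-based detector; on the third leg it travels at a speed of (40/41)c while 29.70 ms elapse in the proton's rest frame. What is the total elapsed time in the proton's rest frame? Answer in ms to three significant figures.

τ = 59.0 ms

Leg 1: 29.30 ms is already measured in the proton's rest frame.
Leg 2: γ = 170.9; τ_2 = 1.430/170.9 = 0.008367 ms.
Leg 3: 29.70 ms is already measured in the proton's rest frame.
Total: 29.30 + 0.008367 + 29.70 ms.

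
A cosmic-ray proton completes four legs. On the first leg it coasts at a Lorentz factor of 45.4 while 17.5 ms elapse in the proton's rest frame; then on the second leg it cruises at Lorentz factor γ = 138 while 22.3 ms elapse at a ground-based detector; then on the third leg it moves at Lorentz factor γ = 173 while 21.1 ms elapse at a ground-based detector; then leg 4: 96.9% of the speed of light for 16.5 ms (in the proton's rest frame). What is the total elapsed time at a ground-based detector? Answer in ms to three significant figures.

Leg 1: γ = 45.4; Δt_1 = 45.40 × 17.5 = 794.5 ms.
Leg 2: 22.3 ms is already measured at a ground-based detector.
Leg 3: 21.1 ms is already measured at a ground-based detector.
Leg 4: β = 0.969; γ = 1/√(1 − 0.969²) = 1/√0.06104 = 4.048; Δt_4 = 4.048 × 16.5 = 66.79 ms.
Total: 794.5 + 22.30 + 21.10 + 66.79 ms.

Δt = 905 ms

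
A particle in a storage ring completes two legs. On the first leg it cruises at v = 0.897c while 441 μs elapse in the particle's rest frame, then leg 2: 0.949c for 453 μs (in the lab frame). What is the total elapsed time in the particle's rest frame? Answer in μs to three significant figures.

τ = 584 μs

Leg 1: 441 μs is already measured in the particle's rest frame.
Leg 2: γ = 1/√(1 − 0.949²) = 1/√0.09940 = 3.172; τ_2 = 453/3.172 = 142.8 μs.
Total: 441.0 + 142.8 μs.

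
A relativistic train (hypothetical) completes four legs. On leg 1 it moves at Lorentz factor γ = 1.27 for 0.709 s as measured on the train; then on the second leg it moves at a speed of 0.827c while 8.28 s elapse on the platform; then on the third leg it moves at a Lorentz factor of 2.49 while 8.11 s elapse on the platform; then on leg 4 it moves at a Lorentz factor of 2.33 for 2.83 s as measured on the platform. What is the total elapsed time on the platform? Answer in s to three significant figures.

Δt = 20.1 s

Leg 1: γ = 1.27; Δt_1 = 1.270 × 0.709 = 0.9004 s.
Leg 2: 8.28 s is already measured on the platform.
Leg 3: 8.11 s is already measured on the platform.
Leg 4: 2.83 s is already measured on the platform.
Total: 0.9004 + 8.280 + 8.110 + 2.830 s.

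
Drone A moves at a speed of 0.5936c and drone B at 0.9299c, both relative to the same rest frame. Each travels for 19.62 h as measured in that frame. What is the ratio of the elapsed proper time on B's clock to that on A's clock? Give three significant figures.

A: γ = 1/√(1 − 0.5936²) = 1/√0.6476 = 1.243. B: γ = 1/√(1 − 0.9299²) = 1/√0.1353 = 2.719.
τ_A/τ_B = γ_B/γ_A = 2.719/1.243 = 2.188, so τ_B/τ_A = 0.4570.

τ_B/τ_A = 0.457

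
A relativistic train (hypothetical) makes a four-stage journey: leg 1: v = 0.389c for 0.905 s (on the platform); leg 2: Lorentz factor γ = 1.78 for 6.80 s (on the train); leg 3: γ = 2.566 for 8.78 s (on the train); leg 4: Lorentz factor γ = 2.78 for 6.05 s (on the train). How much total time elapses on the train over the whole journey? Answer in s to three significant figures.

τ = 22.5 s

Leg 1: γ = 1/√(1 − 0.389²) = 1/√0.8487 = 1.085; τ_1 = 0.905/1.085 = 0.8337 s.
Leg 2: 6.80 s is already measured on the train.
Leg 3: 8.78 s is already measured on the train.
Leg 4: 6.05 s is already measured on the train.
Total: 0.8337 + 6.800 + 8.780 + 6.050 s.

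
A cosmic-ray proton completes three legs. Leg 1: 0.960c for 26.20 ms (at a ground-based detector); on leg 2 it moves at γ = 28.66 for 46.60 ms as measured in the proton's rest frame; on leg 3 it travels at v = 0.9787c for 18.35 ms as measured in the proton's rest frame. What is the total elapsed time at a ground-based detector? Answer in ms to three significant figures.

Leg 1: 26.20 ms is already measured at a ground-based detector.
Leg 2: γ = 28.66; Δt_2 = 28.66 × 46.60 = 1336 ms.
Leg 3: γ = 1/√(1 − 0.9787²) = 1/√0.04215 = 4.871; Δt_3 = 4.871 × 18.35 = 89.38 ms.
Total: 26.20 + 1336 + 89.38 ms.

Δt = 1450 ms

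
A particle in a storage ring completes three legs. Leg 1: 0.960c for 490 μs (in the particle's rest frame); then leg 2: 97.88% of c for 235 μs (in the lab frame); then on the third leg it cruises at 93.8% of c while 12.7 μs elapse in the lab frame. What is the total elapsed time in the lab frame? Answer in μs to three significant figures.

Leg 1: γ = 1/√(1 − 0.960²) = 25/7 ≈ 3.571; Δt_1 = 3.571 × 490 = 1750 μs.
Leg 2: 235 μs is already measured in the lab frame.
Leg 3: 12.7 μs is already measured in the lab frame.
Total: 1750 + 235.0 + 12.70 μs.

Δt = 2000 μs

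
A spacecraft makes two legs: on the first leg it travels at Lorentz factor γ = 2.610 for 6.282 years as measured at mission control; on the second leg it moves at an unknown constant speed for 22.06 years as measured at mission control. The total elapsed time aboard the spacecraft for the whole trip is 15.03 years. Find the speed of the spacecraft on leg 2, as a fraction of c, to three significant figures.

Leg 1: γ = 2.610; τ_1 = 6.282/2.610 = 2.407 years.
Leg 2: speed unknown; τ_2 = 22.06/γ_2.
Total proper time: 2.407 + τ_2 = 15.03, so τ_2 = 15.03 − 2.407 = 12.62 years.
γ_2 = 22.06/12.62 = 1.748; β = √(1 − 1/γ²) = √0.6726.

β = 0.820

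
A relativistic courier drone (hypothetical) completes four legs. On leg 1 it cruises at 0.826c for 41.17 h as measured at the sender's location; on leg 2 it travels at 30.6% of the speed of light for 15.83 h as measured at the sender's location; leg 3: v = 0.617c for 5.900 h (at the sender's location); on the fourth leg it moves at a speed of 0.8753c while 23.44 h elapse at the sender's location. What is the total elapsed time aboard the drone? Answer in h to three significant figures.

τ = 54.3 h

Leg 1: γ = 1/√(1 − 0.826²) = 1/√0.3177 = 1.774; τ_1 = 41.17/1.774 = 23.21 h.
Leg 2: β = 0.306; γ = 1/√(1 − 0.306²) = 1/√0.9064 = 1.050; τ_2 = 15.83/1.050 = 15.07 h.
Leg 3: γ = 1/√(1 − 0.617²) = 1/√0.6193 = 1.271; τ_3 = 5.900/1.271 = 4.643 h.
Leg 4: γ = 1/√(1 − 0.8753²) = 1/√0.2338 = 2.068; τ_4 = 23.44/2.068 = 11.34 h.
Total: 23.21 + 15.07 + 4.643 + 11.34 h.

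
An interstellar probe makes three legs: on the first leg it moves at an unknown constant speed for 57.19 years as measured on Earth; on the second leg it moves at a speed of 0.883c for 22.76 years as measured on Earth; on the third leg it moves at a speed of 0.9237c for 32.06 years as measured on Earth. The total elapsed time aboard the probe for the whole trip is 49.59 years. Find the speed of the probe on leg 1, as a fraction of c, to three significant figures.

Leg 1: speed unknown; τ_1 = 57.19/γ_1.
Leg 2: γ = 1/√(1 − 0.883²) = 1/√0.2203 = 2.131; τ_2 = 22.76/2.131 = 10.68 years.
Leg 3: γ = 1/√(1 − 0.9237²) = 1/√0.1468 = 2.610; τ_3 = 32.06/2.610 = 12.28 years.
Total proper time: τ_1 + 10.68 + 12.28 = 49.59, so τ_1 = 49.59 − 22.97 = 26.62 years.
γ_1 = 57.19/26.62 = 2.148; β = √(1 − 1/γ²) = √0.7833.

β = 0.885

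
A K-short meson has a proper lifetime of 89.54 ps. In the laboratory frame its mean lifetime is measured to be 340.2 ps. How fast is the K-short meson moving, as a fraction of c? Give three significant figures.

γ = Δt/τ₀ = 340.2/89.54 = 3.799
β = √(1 − 1/γ²) = √(1 − 0.06927) = √0.9307

v = 0.965c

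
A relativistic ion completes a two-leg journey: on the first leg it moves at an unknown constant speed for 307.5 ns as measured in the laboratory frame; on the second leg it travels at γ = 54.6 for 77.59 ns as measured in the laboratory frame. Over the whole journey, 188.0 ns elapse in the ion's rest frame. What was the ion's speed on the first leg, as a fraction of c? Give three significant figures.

β = 0.795

Leg 1: speed unknown; τ_1 = 307.5/γ_1.
Leg 2: γ = 54.6; τ_2 = 77.59/54.60 = 1.421 ns.
Total proper time: τ_1 + 1.421 = 188.0, so τ_1 = 188.0 − 1.421 = 186.6 ns.
γ_1 = 307.5/186.6 = 1.648; β = √(1 − 1/γ²) = √0.6318.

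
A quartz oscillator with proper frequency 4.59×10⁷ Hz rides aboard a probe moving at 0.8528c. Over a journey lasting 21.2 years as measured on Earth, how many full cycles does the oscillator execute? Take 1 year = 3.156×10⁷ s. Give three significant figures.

γ = 1/√(1 − 0.8528²) = 1/√0.2727 = 1.915
The oscillator's own cycle count is N = f × τ where τ is the proper time aboard the probe. τ = Δt/γ = 21.2/1.915 = 11.07 years = 3.494×10⁸ s.
N = 4.59×10⁷ × 3.494×10⁸ = 1.604×10¹⁶.

N = 1.60×10¹⁶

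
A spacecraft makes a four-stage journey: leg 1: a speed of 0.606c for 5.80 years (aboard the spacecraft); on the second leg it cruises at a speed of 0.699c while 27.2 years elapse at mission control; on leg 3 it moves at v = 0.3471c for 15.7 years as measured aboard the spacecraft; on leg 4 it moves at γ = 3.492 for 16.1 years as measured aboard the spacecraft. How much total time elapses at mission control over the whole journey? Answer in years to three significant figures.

Leg 1: γ = 1/√(1 − 0.606²) = 1/√0.6328 = 1.257; Δt_1 = 1.257 × 5.80 = 7.291 years.
Leg 2: 27.2 years is already measured at mission control.
Leg 3: γ = 1/√(1 − 0.3471²) = 1/√0.8795 = 1.066; Δt_3 = 1.066 × 15.7 = 16.74 years.
Leg 4: γ = 3.492; Δt_4 = 3.492 × 16.1 = 56.22 years.
Total: 7.291 + 27.20 + 16.74 + 56.22 years.

Δt = 107 years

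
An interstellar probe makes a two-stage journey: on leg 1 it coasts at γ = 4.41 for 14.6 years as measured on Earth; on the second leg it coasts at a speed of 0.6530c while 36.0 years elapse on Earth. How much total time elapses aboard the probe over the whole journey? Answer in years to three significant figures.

Leg 1: γ = 4.41; τ_1 = 14.6/4.410 = 3.311 years.
Leg 2: γ = 1/√(1 − 0.6530²) = 1/√0.5736 = 1.320; τ_2 = 36.0/1.320 = 27.26 years.
Total: 3.311 + 27.26 years.

τ = 30.6 years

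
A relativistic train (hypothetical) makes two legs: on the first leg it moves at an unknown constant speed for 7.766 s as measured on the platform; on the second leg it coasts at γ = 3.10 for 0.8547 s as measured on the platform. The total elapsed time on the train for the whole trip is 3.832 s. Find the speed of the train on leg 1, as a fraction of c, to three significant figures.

β = 0.889

Leg 1: speed unknown; τ_1 = 7.766/γ_1.
Leg 2: γ = 3.10; τ_2 = 0.8547/3.100 = 0.2757 s.
Total proper time: τ_1 + 0.2757 = 3.832, so τ_1 = 3.832 − 0.2757 = 3.556 s.
γ_1 = 7.766/3.556 = 2.184; β = √(1 − 1/γ²) = √0.7903.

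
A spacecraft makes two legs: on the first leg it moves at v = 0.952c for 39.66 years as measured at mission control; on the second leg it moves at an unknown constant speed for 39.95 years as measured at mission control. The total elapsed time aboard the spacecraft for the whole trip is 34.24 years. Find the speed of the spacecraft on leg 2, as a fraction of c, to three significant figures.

Leg 1: γ = 1/√(1 − 0.952²) = 1/√0.09370 = 3.267; τ_1 = 39.66/3.267 = 12.14 years.
Leg 2: speed unknown; τ_2 = 39.95/γ_2.
Total proper time: 12.14 + τ_2 = 34.24, so τ_2 = 34.24 − 12.14 = 22.10 years.
γ_2 = 39.95/22.10 = 1.808; β = √(1 − 1/γ²) = √0.6940.

β = 0.833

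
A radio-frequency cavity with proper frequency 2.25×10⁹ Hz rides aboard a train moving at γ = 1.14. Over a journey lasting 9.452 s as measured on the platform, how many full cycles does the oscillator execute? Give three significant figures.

N = 1.87×10¹⁰

γ = 1.14
The oscillator's own cycle count is N = f × τ where τ is the proper time on the train. τ = Δt/γ = 9.452/1.140 = 8.291 s = 8.291×10⁰ s.
N = 2.25×10⁹ × 8.291×10⁰ = 1.866×10¹⁰.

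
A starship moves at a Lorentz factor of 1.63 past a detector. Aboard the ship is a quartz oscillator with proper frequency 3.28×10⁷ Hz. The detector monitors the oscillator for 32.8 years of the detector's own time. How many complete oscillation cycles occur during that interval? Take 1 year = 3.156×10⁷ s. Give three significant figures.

γ = 1.63
During 32.8 years of lab time, the oscillator's proper time advances by τ = Δt/γ = 32.8/1.630 = 20.12 years = 6.351×10⁸ s.
N = f × τ = 3.28×10⁷ × 6.351×10⁸ = 2.083×10¹⁶.

N = 2.08×10¹⁶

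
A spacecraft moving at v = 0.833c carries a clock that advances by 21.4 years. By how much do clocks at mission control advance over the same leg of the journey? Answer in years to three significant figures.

Δt = 38.7 years

γ = 1/√(1 − 0.833²) = 1/√0.3061 = 1.807
The interval measured aboard the spacecraft is the proper time (both events occur at the same place in that frame); the lab-frame interval is Δt = γτ = 1.807 × 21.4 years.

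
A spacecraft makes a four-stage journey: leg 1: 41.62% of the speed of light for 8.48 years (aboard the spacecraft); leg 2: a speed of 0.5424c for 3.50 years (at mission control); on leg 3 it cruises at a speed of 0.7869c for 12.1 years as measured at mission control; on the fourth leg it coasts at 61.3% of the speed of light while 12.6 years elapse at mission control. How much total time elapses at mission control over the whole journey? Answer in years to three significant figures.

Leg 1: β = 0.4162; γ = 1/√(1 − 0.4162²) = 1/√0.8268 = 1.100; Δt_1 = 1.100 × 8.48 = 9.326 years.
Leg 2: 3.50 years is already measured at mission control.
Leg 3: 12.1 years is already measured at mission control.
Leg 4: 12.6 years is already measured at mission control.
Total: 9.326 + 3.500 + 12.10 + 12.60 years.

Δt = 37.5 years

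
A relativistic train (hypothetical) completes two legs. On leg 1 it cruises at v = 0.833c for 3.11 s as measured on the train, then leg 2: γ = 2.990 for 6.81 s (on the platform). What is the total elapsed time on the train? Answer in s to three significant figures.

τ = 5.39 s

Leg 1: 3.11 s is already measured on the train.
Leg 2: γ = 2.990; τ_2 = 6.81/2.990 = 2.278 s.
Total: 3.110 + 2.278 s.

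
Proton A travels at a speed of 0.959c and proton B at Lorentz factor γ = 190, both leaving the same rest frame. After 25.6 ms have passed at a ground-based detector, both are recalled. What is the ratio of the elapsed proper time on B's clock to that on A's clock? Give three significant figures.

A: γ = 1/√(1 − 0.959²) = 1/√0.08032 = 3.529. B: γ = 190.
τ_A/τ_B = γ_B/γ_A = 190.0/3.529 = 53.85, so τ_B/τ_A = 0.01857.

τ_B/τ_A = 0.0186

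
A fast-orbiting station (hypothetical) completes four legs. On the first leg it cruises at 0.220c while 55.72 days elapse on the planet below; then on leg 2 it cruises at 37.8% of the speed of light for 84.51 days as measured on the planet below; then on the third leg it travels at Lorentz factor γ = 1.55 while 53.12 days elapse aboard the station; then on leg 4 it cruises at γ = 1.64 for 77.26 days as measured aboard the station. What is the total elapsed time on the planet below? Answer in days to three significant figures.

Δt = 349 days

Leg 1: 55.72 days is already measured on the planet below.
Leg 2: 84.51 days is already measured on the planet below.
Leg 3: γ = 1.55; Δt_3 = 1.550 × 53.12 = 82.34 days.
Leg 4: γ = 1.64; Δt_4 = 1.640 × 77.26 = 126.7 days.
Total: 55.72 + 84.51 + 82.34 + 126.7 days.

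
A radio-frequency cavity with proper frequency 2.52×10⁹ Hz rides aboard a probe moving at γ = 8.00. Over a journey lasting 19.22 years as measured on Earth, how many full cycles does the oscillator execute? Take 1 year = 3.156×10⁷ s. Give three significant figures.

γ = 8.00
The oscillator's own cycle count is N = f × τ where τ is the proper time aboard the probe. τ = Δt/γ = 19.22/8.000 = 2.402 years = 7.582×10⁷ s.
N = 2.52×10⁹ × 7.582×10⁷ = 1.911×10¹⁷.

N = 1.91×10¹⁷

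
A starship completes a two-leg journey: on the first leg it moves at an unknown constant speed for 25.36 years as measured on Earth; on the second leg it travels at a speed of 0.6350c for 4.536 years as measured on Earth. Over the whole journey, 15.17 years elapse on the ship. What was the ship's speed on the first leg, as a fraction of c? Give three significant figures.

β = 0.888

Leg 1: speed unknown; τ_1 = 25.36/γ_1.
Leg 2: γ = 1/√(1 − 0.6350²) = 1/√0.5968 = 1.294; τ_2 = 4.536/1.294 = 3.504 years.
Total proper time: τ_1 + 3.504 = 15.17, so τ_1 = 15.17 − 3.504 = 11.67 years.
γ_1 = 25.36/11.67 = 2.174; β = √(1 − 1/γ²) = √0.7884.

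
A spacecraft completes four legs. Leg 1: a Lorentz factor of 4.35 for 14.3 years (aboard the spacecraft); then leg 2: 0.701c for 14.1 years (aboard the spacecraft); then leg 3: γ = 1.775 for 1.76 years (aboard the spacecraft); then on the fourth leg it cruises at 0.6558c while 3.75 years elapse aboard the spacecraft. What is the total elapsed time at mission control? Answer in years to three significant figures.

Leg 1: γ = 4.35; Δt_1 = 4.350 × 14.3 = 62.20 years.
Leg 2: γ = 1/√(1 − 0.701²) = 1/√0.5086 = 1.402; Δt_2 = 1.402 × 14.1 = 19.77 years.
Leg 3: γ = 1.775; Δt_3 = 1.775 × 1.76 = 3.124 years.
Leg 4: γ = 1/√(1 − 0.6558²) = 1/√0.5699 = 1.325; Δt_4 = 1.325 × 3.75 = 4.967 years.
Total: 62.20 + 19.77 + 3.124 + 4.967 years.

Δt = 90.1 years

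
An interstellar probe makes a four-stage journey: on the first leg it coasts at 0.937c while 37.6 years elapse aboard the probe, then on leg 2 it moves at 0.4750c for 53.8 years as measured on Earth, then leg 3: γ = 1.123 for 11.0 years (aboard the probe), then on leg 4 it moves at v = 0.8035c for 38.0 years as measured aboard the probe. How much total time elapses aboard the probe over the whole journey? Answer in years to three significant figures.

Leg 1: 37.6 years is already measured aboard the probe.
Leg 2: γ = 1/√(1 − 0.4750²) = 1/√0.7744 = 1.136; τ_2 = 53.8/1.136 = 47.34 years.
Leg 3: 11.0 years is already measured aboard the probe.
Leg 4: 38.0 years is already measured aboard the probe.
Total: 37.60 + 47.34 + 11.00 + 38.00 years.

τ = 134 years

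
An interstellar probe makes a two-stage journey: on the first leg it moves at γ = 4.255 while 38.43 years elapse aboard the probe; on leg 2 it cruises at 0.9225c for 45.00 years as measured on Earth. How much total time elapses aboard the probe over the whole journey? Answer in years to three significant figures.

Leg 1: 38.43 years is already measured aboard the probe.
Leg 2: γ = 1/√(1 − 0.9225²) = 1/√0.1490 = 2.591; τ_2 = 45.00/2.591 = 17.37 years.
Total: 38.43 + 17.37 years.

τ = 55.8 years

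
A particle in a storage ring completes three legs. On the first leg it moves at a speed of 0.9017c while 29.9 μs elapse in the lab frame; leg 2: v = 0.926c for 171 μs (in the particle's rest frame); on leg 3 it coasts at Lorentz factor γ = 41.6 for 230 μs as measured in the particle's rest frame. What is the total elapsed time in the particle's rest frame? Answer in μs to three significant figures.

τ = 414 μs

Leg 1: γ = 1/√(1 − 0.9017²) = 1/√0.1869 = 2.313; τ_1 = 29.9/2.313 = 12.93 μs.
Leg 2: 171 μs is already measured in the particle's rest frame.
Leg 3: 230 μs is already measured in the particle's rest frame.
Total: 12.93 + 171.0 + 230.0 μs.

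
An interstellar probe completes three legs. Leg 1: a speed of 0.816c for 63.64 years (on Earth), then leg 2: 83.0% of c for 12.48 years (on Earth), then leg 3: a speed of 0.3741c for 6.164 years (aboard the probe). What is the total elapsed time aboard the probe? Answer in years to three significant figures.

τ = 49.9 years

Leg 1: γ = 1/√(1 − 0.816²) = 1/√0.3341 = 1.730; τ_1 = 63.64/1.730 = 36.79 years.
Leg 2: β = 0.830; γ = 1/√(1 − 0.830²) = 1/√0.3111 = 1.793; τ_2 = 12.48/1.793 = 6.961 years.
Leg 3: 6.164 years is already measured aboard the probe.
Total: 36.79 + 6.961 + 6.164 years.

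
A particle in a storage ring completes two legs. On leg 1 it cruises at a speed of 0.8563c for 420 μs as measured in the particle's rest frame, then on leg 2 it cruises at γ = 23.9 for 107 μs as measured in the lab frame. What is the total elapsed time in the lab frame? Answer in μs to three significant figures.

Δt = 920 μs

Leg 1: γ = 1/√(1 − 0.8563²) = 1/√0.2668 = 1.936; Δt_1 = 1.936 × 420 = 813.2 μs.
Leg 2: 107 μs is already measured in the lab frame.
Total: 813.2 + 107.0 μs.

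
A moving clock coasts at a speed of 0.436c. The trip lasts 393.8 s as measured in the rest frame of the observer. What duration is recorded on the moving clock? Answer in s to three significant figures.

γ = 1/√(1 − 0.436²) = 1/√0.8099 = 1.111
The interval measured in the rest frame of the observer is the dilated one; the clock on the moving clock measures the proper time τ = Δt/γ = 393.8/1.111 s.

τ = 354 s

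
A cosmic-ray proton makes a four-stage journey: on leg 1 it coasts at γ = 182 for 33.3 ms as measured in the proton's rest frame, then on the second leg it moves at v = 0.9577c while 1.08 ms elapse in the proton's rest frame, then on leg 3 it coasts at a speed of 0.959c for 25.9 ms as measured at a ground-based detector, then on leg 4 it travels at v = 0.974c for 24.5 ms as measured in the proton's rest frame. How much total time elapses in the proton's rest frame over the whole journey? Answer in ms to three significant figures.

τ = 66.2 ms

Leg 1: 33.3 ms is already measured in the proton's rest frame.
Leg 2: 1.08 ms is already measured in the proton's rest frame.
Leg 3: γ = 1/√(1 − 0.959²) = 1/√0.08032 = 3.529; τ_3 = 25.9/3.529 = 7.340 ms.
Leg 4: 24.5 ms is already measured in the proton's rest frame.
Total: 33.30 + 1.080 + 7.340 + 24.50 ms.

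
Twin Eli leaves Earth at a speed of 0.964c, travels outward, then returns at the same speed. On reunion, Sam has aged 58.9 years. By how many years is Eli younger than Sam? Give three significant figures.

γ = 1/√(1 − 0.964²) = 1/√0.07070 = 3.761
Eli's elapsed proper time: τ = 58.9/3.761 = 15.66 years.
Age gap = Δt − τ = 58.9 − 15.66 years.

Δt − τ = 43.2 years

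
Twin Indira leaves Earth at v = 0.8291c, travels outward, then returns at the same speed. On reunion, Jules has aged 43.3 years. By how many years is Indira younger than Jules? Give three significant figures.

γ = 1/√(1 − 0.8291²) = 1/√0.3126 = 1.789
Indira's elapsed proper time: τ = 43.3/1.789 = 24.21 years.
Age gap = Δt − τ = 43.3 − 24.21 years.

Δt − τ = 19.1 years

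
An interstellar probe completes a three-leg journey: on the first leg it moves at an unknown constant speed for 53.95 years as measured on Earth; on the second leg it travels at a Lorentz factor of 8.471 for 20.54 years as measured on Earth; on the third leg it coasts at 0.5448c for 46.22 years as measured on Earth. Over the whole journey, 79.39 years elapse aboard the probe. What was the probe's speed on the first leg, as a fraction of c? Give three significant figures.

Leg 1: speed unknown; τ_1 = 53.95/γ_1.
Leg 2: γ = 8.471; τ_2 = 20.54/8.471 = 2.425 years.
Leg 3: γ = 1/√(1 − 0.5448²) = 1/√0.7032 = 1.193; τ_3 = 46.22/1.193 = 38.76 years.
Total proper time: τ_1 + 2.425 + 38.76 = 79.39, so τ_1 = 79.39 − 41.18 = 38.21 years.
γ_1 = 53.95/38.21 = 1.412; β = √(1 − 1/γ²) = √0.4985.

β = 0.706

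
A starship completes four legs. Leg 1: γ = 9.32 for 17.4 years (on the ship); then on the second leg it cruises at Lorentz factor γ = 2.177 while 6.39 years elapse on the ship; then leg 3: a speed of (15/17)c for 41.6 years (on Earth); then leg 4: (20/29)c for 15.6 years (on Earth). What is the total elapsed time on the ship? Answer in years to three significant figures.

τ = 54.7 years

Leg 1: 17.4 years is already measured on the ship.
Leg 2: 6.39 years is already measured on the ship.
Leg 3: γ = 1/√(1 − (15/17)²) = 17/8 = 2.125; τ_3 = 41.6/2.125 = 19.58 years.
Leg 4: γ = 1/√(1 − (20/29)²) = 29/21 ≈ 1.381; τ_4 = 15.6/1.381 = 11.30 years.
Total: 17.40 + 6.390 + 19.58 + 11.30 years.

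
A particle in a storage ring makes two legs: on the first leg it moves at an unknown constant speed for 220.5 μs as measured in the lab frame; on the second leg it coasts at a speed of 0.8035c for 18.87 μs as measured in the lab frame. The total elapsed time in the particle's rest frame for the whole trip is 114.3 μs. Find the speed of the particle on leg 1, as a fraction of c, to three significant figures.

β = 0.884

Leg 1: speed unknown; τ_1 = 220.5/γ_1.
Leg 2: γ = 1/√(1 − 0.8035²) = 1/√0.3544 = 1.680; τ_2 = 18.87/1.680 = 11.23 μs.
Total proper time: τ_1 + 11.23 = 114.3, so τ_1 = 114.3 − 11.23 = 103.1 μs.
γ_1 = 220.5/103.1 = 2.139; β = √(1 − 1/γ²) = √0.7815.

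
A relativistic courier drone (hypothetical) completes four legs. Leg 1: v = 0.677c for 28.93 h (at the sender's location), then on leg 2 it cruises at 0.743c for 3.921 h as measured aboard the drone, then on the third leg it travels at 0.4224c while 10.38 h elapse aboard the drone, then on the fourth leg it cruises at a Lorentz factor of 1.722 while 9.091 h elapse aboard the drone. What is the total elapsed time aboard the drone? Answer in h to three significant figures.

Leg 1: γ = 1/√(1 − 0.677²) = 1/√0.5417 = 1.359; τ_1 = 28.93/1.359 = 21.29 h.
Leg 2: 3.921 h is already measured aboard the drone.
Leg 3: 10.38 h is already measured aboard the drone.
Leg 4: 9.091 h is already measured aboard the drone.
Total: 21.29 + 3.921 + 10.38 + 9.091 h.

τ = 44.7 h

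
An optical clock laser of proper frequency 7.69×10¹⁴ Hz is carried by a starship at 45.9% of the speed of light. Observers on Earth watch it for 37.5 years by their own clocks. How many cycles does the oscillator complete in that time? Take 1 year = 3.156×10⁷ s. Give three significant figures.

N = 8.09×10²³

β = 0.459; γ = 1/√(1 − 0.459²) = 1/√0.7893 = 1.126
During 37.5 years of lab time, the oscillator's proper time advances by τ = Δt/γ = 37.5/1.126 = 33.32 years = 1.051×10⁹ s.
N = f × τ = 7.69×10¹⁴ × 1.051×10⁹ = 8.086×10²³.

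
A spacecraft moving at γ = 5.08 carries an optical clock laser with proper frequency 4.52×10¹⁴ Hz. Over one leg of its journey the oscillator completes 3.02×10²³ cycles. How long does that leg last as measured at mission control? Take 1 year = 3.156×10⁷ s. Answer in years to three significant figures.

Δt = 108 years

γ = 5.08
Proper time for N cycles: τ = N/f = 3.02×10²³/(4.52×10¹⁴) = 6.681×10⁸ s = 21.17 years.
Lab-frame duration Δt = γτ = 5.080 × 21.17 = 107.5 years.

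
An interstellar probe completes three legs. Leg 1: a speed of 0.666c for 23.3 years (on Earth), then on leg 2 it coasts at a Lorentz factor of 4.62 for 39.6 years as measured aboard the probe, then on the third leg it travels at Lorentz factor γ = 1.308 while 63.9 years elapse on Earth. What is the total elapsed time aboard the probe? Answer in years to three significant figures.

τ = 106 years

Leg 1: γ = 1/√(1 − 0.666²) = 1/√0.5564 = 1.341; τ_1 = 23.3/1.341 = 17.38 years.
Leg 2: 39.6 years is already measured aboard the probe.
Leg 3: γ = 1.308; τ_3 = 63.9/1.308 = 48.85 years.
Total: 17.38 + 39.60 + 48.85 years.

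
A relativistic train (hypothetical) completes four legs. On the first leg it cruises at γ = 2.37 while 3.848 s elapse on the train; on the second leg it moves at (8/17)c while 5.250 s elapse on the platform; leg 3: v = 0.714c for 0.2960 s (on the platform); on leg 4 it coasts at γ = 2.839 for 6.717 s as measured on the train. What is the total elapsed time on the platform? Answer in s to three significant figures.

Δt = 33.7 s

Leg 1: γ = 2.37; Δt_1 = 2.370 × 3.848 = 9.120 s.
Leg 2: 5.250 s is already measured on the platform.
Leg 3: 0.2960 s is already measured on the platform.
Leg 4: γ = 2.839; Δt_4 = 2.839 × 6.717 = 19.07 s.
Total: 9.120 + 5.250 + 0.2960 + 19.07 s.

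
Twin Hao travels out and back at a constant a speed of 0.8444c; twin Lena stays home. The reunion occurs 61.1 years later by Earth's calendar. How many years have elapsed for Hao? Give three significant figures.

τ = 32.7 years

γ = 1/√(1 − 0.8444²) = 1/√0.2870 = 1.867
Hao's clock measures proper time along the trip: τ = Δt/γ = 61.1/1.867 years.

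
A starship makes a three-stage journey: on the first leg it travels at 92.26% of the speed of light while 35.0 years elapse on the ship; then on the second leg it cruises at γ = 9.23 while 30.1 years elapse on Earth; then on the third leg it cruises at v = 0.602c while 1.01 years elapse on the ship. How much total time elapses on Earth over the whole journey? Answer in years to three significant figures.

Leg 1: β = 0.9226; γ = 1/√(1 − 0.9226²) = 1/√0.1488 = 2.592; Δt_1 = 2.592 × 35.0 = 90.73 years.
Leg 2: 30.1 years is already measured on Earth.
Leg 3: γ = 1/√(1 − 0.602²) = 1/√0.6376 = 1.252; Δt_3 = 1.252 × 1.01 = 1.265 years.
Total: 90.73 + 30.10 + 1.265 years.

Δt = 122 years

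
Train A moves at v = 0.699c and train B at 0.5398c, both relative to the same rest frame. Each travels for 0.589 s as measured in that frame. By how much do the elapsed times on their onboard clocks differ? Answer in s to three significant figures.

A: γ = 1/√(1 − 0.699²) = 1/√0.5114 = 1.398; τ_A = 0.589/1.398 = 0.4212 s.
B: γ = 1/√(1 − 0.5398²) = 1/√0.7086 = 1.188; τ_B = 0.589/1.188 = 0.4958 s.

|τ_A − τ_B| = 0.0746 s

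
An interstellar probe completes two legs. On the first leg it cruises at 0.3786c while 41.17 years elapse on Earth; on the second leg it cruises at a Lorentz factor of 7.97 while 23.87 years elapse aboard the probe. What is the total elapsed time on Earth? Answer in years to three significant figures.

Leg 1: 41.17 years is already measured on Earth.
Leg 2: γ = 7.97; Δt_2 = 7.970 × 23.87 = 190.2 years.
Total: 41.17 + 190.2 years.

Δt = 231 years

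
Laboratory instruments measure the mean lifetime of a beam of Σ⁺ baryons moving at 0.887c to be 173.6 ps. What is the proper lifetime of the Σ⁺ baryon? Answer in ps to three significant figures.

τ₀ = 80.2 ps

γ = 1/√(1 − 0.887²) = 1/√0.2132 = 2.166
The lab-frame lifetime is the dilated interval; the proper lifetime is τ₀ = Δt/γ = 173.6/2.166 ps.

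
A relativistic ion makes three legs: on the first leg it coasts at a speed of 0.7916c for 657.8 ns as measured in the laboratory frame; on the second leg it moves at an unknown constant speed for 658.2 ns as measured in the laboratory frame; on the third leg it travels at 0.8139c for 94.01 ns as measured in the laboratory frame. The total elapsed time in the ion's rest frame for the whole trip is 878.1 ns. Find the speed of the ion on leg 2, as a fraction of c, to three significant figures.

Leg 1: γ = 1/√(1 − 0.7916²) = 1/√0.3734 = 1.637; τ_1 = 657.8/1.637 = 401.9 ns.
Leg 2: speed unknown; τ_2 = 658.2/γ_2.
Leg 3: γ = 1/√(1 − 0.8139²) = 1/√0.3376 = 1.721; τ_3 = 94.01/1.721 = 54.62 ns.
Total proper time: 401.9 + τ_2 + 54.62 = 878.1, so τ_2 = 878.1 − 456.6 = 421.5 ns.
γ_2 = 658.2/421.5 = 1.561; β = √(1 − 1/γ²) = √0.5898.

β = 0.768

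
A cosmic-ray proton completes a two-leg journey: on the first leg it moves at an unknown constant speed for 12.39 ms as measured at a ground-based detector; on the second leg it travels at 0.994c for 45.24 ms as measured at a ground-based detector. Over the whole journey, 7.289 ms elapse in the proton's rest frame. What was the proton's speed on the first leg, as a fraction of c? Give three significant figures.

Leg 1: speed unknown; τ_1 = 12.39/γ_1.
Leg 2: γ = 1/√(1 − 0.994²) = 1/√0.01196 = 9.142; τ_2 = 45.24/9.142 = 4.948 ms.
Total proper time: τ_1 + 4.948 = 7.289, so τ_1 = 7.289 − 4.948 = 2.341 ms.
γ_1 = 12.39/2.341 = 5.293; β = √(1 − 1/γ²) = √0.9643.

β = 0.982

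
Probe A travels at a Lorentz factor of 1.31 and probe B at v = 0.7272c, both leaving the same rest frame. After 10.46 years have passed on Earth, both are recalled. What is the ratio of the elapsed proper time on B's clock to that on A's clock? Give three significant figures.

τ_B/τ_A = 0.899

A: γ = 1.31. B: γ = 1/√(1 − 0.7272²) = 1/√0.4712 = 1.457.
τ_A/τ_B = γ_B/γ_A = 1.457/1.310 = 1.112, so τ_B/τ_A = 0.8992.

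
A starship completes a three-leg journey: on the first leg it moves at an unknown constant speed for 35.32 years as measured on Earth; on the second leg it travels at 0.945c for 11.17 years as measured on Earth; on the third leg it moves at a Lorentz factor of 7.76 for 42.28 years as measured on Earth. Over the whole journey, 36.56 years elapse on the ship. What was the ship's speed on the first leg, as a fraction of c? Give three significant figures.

Leg 1: speed unknown; τ_1 = 35.32/γ_1.
Leg 2: γ = 1/√(1 − 0.945²) = 1/√0.1070 = 3.057; τ_2 = 11.17/3.057 = 3.653 years.
Leg 3: γ = 7.76; τ_3 = 42.28/7.760 = 5.448 years.
Total proper time: τ_1 + 3.653 + 5.448 = 36.56, so τ_1 = 36.56 − 9.102 = 27.46 years.
γ_1 = 35.32/27.46 = 1.286; β = √(1 − 1/γ²) = √0.3956.

β = 0.629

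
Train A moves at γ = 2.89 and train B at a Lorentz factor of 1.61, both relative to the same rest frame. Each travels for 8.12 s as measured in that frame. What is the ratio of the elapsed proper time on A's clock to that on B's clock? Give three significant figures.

A: γ = 2.89. B: γ = 1.61.
τ_A/τ_B = γ_B/γ_A = 1.610/2.890 = 0.5571, so τ_A/τ_B = 0.5571.

τ_A/τ_B = 0.557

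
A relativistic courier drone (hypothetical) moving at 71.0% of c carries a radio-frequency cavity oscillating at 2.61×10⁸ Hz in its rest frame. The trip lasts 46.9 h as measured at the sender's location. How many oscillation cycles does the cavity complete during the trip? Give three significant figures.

N = 3.10×10¹³

β = 0.710; γ = 1/√(1 − 0.710²) = 1/√0.4959 = 1.420
The oscillator's own cycle count is N = f × τ where τ is the proper time aboard the drone. τ = Δt/γ = 46.9/1.420 = 33.03 h = 1.189×10⁵ s.
N = 2.61×10⁸ × 1.189×10⁵ = 3.103×10¹³.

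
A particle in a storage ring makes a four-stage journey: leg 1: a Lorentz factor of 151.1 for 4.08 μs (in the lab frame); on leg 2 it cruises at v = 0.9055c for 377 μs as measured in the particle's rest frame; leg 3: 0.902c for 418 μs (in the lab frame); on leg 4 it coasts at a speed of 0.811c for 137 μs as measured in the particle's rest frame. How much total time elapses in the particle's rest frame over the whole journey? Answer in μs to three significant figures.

Leg 1: γ = 151.1; τ_1 = 4.08/151.1 = 0.02700 μs.
Leg 2: 377 μs is already measured in the particle's rest frame.
Leg 3: γ = 1/√(1 − 0.902²) = 1/√0.1864 = 2.316; τ_3 = 418/2.316 = 180.5 μs.
Leg 4: 137 μs is already measured in the particle's rest frame.
Total: 0.02700 + 377.0 + 180.5 + 137.0 μs.

τ = 694 μs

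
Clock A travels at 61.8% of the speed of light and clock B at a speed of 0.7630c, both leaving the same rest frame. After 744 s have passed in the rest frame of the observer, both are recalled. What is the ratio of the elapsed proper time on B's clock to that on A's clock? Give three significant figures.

A: β = 0.618; γ = 1/√(1 − 0.618²) = 1/√0.6181 = 1.272. B: γ = 1/√(1 − 0.7630²) = 1/√0.4178 = 1.547.
τ_A/τ_B = γ_B/γ_A = 1.547/1.272 = 1.216, so τ_B/τ_A = 0.8222.

τ_B/τ_A = 0.822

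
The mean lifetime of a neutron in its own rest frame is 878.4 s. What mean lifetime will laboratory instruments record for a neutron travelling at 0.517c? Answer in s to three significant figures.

Δt = 1030 s

γ = 1/√(1 − 0.517²) = 1/√0.7327 = 1.168
The rest-frame lifetime is the proper time; the lab measures the dilated interval Δt = γτ₀ = 1.168 × 878.4 s.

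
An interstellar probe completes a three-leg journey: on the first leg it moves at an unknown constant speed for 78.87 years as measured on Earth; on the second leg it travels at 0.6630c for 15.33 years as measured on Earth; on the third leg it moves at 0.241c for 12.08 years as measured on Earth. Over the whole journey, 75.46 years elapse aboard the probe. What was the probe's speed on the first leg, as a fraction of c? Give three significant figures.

β = 0.749

Leg 1: speed unknown; τ_1 = 78.87/γ_1.
Leg 2: γ = 1/√(1 − 0.6630²) = 1/√0.5604 = 1.336; τ_2 = 15.33/1.336 = 11.48 years.
Leg 3: γ = 1/√(1 − 0.241²) = 1/√0.9419 = 1.030; τ_3 = 12.08/1.030 = 11.72 years.
Total proper time: τ_1 + 11.48 + 11.72 = 75.46, so τ_1 = 75.46 − 23.20 = 52.26 years.
γ_1 = 78.87/52.26 = 1.509; β = √(1 − 1/γ²) = √0.5610.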